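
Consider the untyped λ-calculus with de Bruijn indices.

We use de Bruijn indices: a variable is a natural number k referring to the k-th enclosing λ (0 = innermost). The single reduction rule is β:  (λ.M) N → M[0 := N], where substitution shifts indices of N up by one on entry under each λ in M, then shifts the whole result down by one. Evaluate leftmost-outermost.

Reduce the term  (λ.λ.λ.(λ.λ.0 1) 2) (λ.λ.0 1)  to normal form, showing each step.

Answer: normal form = λ.λ.λ.0 (λ.λ.0 1)  (in 2 steps)

Working:
  start: (λ.λ.λ.(λ.λ.0 1) 2) (λ.λ.0 1)
  →1  λ.λ.(λ.λ.0 1) (λ.λ.0 1)
  →2  λ.λ.λ.0 (λ.λ.0 1)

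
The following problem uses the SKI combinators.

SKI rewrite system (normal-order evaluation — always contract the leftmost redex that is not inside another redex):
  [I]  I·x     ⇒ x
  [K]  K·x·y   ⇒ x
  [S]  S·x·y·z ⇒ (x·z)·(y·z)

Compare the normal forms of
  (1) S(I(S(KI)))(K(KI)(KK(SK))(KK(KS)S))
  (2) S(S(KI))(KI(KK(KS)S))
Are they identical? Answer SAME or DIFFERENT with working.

Answer: SAME — A ⇓ S(S(KI))I, B ⇓ S(S(KI))I

Reduction:
Term A:
  start: S(I(S(KI)))(K(KI)(KK(SK))(KK(KS)S))
  →1  S(S(KI))(K(KI)(KK(SK))(KK(KS)S))
  →2  S(S(KI))(KI(KK(KS)S))
  →3  S(S(KI))I

Term B:
  start: S(S(KI))(KI(KK(KS)S))
  →1  S(S(KI))I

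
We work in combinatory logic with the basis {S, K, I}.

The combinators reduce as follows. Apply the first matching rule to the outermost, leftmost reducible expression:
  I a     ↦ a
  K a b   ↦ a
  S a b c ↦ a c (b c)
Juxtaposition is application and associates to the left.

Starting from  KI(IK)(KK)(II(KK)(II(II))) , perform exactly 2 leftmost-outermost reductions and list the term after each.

  start: KI(IK)(KK)(II(KK)(II(II)))
  step 1: I(KK)(II(KK)(II(II)))
  step 2: KK(II(KK)(II(II)))

Answer: after 2 steps: KK(II(KK)(II(II)))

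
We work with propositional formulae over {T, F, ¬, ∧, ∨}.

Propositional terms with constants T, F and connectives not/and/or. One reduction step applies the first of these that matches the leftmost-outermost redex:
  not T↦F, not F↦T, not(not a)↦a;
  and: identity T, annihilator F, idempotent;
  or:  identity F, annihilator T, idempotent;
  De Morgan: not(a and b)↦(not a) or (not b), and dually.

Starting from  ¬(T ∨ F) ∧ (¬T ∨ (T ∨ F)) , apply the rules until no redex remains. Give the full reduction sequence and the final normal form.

  start: ¬(T ∨ F) ∧ (¬T ∨ (T ∨ F))
  step 1: (¬T ∧ ¬F) ∧ (¬T ∨ (T ∨ F))
  step 2: (F ∧ ¬F) ∧ (¬T ∨ (T ∨ F))
  step 3: F ∧ (¬T ∨ (T ∨ F))
  step 4: F

Answer: normal form = F  (in 4 steps)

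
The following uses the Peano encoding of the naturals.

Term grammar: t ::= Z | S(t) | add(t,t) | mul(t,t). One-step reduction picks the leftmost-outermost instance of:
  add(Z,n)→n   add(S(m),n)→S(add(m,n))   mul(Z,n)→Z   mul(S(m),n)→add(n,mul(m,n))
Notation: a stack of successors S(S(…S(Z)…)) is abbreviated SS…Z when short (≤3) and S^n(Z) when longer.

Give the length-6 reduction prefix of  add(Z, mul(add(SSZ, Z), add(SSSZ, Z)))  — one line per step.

  start: add(Z, mul(add(SSZ, Z), add(SSSZ, Z)))
  [1] mul(add(SSZ, Z), add(SSSZ, Z))
  [2] mul(S(add(SZ, Z)), add(SSSZ, Z))
  [3] add(add(SSSZ, Z), mul(add(SZ, Z), add(SSSZ, Z)))
  [4] add(S(add(SSZ, Z)), mul(add(SZ, Z), add(SSSZ, Z)))
  [5] S(add(add(SSZ, Z), mul(add(SZ, Z), add(SSSZ, Z))))
  [6] S(add(S(add(SZ, Z)), mul(add(SZ, Z), add(SSSZ, Z))))

Answer: after 6 steps: S(add(S(add(SZ, Z)), mul(add(SZ, Z), add(SSSZ, Z))))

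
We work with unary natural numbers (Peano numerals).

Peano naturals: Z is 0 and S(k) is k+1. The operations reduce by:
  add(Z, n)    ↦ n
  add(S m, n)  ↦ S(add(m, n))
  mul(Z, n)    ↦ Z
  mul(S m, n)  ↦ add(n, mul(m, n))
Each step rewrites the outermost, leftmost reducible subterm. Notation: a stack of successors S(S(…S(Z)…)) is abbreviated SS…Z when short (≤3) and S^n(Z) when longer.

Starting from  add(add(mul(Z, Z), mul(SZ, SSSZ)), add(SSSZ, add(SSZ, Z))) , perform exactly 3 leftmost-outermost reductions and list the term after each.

  start: add(add(mul(Z, Z), mul(SZ, SSSZ)), add(SSSZ, add(SSZ, Z)))
  [1] add(add(Z, mul(SZ, SSSZ)), add(SSSZ, add(SSZ, Z)))
  [2] add(mul(SZ, SSSZ), add(SSSZ, add(SSZ, Z)))
  [3] add(add(SSSZ, mul(Z, SSSZ)), add(SSSZ, add(SSZ, Z)))

Answer: after 3 steps: add(add(SSSZ, mul(Z, SSSZ)), add(SSSZ, add(SSZ, Z)))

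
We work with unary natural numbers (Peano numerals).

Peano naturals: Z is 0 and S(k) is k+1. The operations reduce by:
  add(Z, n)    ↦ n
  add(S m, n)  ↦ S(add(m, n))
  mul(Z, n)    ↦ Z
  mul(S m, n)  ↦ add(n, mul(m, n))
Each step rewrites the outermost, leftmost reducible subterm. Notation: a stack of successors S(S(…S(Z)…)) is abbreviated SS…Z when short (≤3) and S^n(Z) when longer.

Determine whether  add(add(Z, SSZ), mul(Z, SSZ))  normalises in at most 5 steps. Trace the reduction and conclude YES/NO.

  start: add(add(Z, SSZ), mul(Z, SSZ))
  [1] add(SSZ, mul(Z, SSZ))
  [2] S(add(SZ, mul(Z, SSZ)))
  [3] S(S(add(Z, mul(Z, SSZ))))
  [4] S(S(mul(Z, SSZ)))
  [5] SSZ

Answer: YES — reaches normal form SSZ in 5 ≤ 5 steps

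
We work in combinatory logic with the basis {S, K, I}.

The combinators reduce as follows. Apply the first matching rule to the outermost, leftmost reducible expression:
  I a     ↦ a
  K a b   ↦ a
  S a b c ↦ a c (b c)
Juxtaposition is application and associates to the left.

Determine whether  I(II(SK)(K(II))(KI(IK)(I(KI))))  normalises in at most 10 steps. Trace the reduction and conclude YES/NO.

  start: I(II(SK)(K(II))(KI(IK)(I(KI))))
  step 1: II(SK)(K(II))(KI(IK)(I(KI)))
  step 2: I(SK)(K(II))(KI(IK)(I(KI)))
  step 3: SK(K(II))(KI(IK)(I(KI)))
  step 4: K(KI(IK)(I(KI)))(K(II)(KI(IK)(I(KI))))
  step 5: KI(IK)(I(KI))
  step 6: I(I(KI))
  step 7: I(KI)
  step 8: KI

Answer: YES — reaches normal form KI in 8 ≤ 10 steps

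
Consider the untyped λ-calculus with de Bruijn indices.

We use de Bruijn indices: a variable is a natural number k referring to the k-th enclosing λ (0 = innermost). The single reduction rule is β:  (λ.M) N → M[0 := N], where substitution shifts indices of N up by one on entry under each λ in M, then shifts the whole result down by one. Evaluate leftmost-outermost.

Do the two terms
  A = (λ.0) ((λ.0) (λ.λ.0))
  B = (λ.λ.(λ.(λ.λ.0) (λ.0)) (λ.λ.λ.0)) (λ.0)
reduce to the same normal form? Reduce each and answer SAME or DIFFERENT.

Answer: SAME — A ⇓ λ.λ.0, B ⇓ λ.λ.0

Derivation:
Term A:
  start: (λ.0) ((λ.0) (λ.λ.0))
  →1  (λ.0) (λ.λ.0)
  →2  λ.λ.0

Term B:
  start: (λ.λ.(λ.(λ.λ.0) (λ.0)) (λ.λ.λ.0)) (λ.0)
  →1  λ.(λ.(λ.λ.0) (λ.0)) (λ.λ.λ.0)
  →2  λ.(λ.λ.0) (λ.0)
  →3  λ.λ.0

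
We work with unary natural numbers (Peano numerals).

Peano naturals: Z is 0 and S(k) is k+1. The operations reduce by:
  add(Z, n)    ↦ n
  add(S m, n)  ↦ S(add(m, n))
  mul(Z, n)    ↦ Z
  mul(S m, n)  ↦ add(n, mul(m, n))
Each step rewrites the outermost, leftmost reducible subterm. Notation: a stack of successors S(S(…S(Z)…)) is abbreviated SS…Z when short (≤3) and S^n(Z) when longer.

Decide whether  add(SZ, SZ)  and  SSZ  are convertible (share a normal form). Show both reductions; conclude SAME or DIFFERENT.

Term A:
  start: add(SZ, SZ)
  →1  S(add(Z, SZ))
  →2  SSZ

Term B:
  start: SSZ

Answer: SAME — A ⇓ SSZ, B ⇓ SSZ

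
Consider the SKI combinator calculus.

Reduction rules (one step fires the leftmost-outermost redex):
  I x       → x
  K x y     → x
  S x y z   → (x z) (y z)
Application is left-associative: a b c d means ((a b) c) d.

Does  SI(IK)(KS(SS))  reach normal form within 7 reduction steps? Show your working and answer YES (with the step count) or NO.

Answer: YES — reaches normal form S(KS) in 5 ≤ 7 steps

Reduction:
  start: SI(IK)(KS(SS))
  →1  I(KS(SS))(IK(KS(SS)))
  →2  KS(SS)(IK(KS(SS)))
  →3  S(IK(KS(SS)))
  →4  S(K(KS(SS)))
  →5  S(KS)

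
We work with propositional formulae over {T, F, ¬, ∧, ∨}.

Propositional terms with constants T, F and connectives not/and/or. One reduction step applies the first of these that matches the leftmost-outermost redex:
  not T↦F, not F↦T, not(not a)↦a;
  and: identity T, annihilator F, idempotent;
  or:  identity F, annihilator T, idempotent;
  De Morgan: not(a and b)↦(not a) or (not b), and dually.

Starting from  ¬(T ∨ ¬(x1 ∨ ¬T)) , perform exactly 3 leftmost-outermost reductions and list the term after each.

  start: ¬(T ∨ ¬(x1 ∨ ¬T))
  step 1: ¬T ∧ ¬¬(x1 ∨ ¬T)
  step 2: F ∧ ¬¬(x1 ∨ ¬T)
  step 3: F

Answer: after 3 steps: F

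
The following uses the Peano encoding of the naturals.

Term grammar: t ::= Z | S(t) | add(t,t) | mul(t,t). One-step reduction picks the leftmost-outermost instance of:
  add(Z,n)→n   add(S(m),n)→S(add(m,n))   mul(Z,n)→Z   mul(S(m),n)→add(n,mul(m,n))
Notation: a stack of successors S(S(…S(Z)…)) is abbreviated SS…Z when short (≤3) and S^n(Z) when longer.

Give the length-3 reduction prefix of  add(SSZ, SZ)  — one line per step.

Answer: after 3 steps: SSSZ

Derivation:
  start: add(SSZ, SZ)
  [1] S(add(SZ, SZ))
  [2] S(S(add(Z, SZ)))
  [3] SSSZ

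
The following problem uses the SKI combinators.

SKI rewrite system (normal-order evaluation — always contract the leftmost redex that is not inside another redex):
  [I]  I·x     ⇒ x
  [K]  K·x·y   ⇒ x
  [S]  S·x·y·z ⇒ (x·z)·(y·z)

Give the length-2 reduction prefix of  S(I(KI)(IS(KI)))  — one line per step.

  start: S(I(KI)(IS(KI)))
  [1] S(KI(IS(KI)))
  [2] SI

Answer: after 2 steps: SI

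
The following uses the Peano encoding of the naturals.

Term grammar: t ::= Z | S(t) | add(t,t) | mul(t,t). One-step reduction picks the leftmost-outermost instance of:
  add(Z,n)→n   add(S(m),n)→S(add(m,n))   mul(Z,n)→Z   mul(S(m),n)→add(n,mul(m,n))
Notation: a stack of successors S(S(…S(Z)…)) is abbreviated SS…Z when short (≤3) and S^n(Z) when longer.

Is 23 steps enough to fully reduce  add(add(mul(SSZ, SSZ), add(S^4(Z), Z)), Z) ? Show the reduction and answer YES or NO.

Answer: NO — after 23 steps the term is S(S(S(S(S(S(add(S(add(SZ, Z)), Z))))))), not yet normal

Reduction:
  start: add(add(mul(SSZ, SSZ), add(S^4(Z), Z)), Z)
  [1] add(add(add(SSZ, mul(SZ, SSZ)), add(S^4(Z), Z)), Z)
  [2] add(add(S(add(SZ, mul(SZ, SSZ))), add(S^4(Z), Z)), Z)
  [3] add(S(add(add(SZ, mul(SZ, SSZ)), add(S^4(Z), Z))), Z)
  [4] S(add(add(add(SZ, mul(SZ, SSZ)), add(S^4(Z), Z)), Z))
  [5] S(add(add(S(add(Z, mul(SZ, SSZ))), add(S^4(Z), Z)), Z))
  [6] S(add(S(add(add(Z, mul(SZ, SSZ)), add(S^4(Z), Z))), Z))
  [7] S(S(add(add(add(Z, mul(SZ, SSZ)), add(S^4(Z), Z)), Z)))
  [8] S(S(add(add(mul(SZ, SSZ), add(S^4(Z), Z)), Z)))
  [9] S(S(add(add(add(SSZ, mul(Z, SSZ)), add(S^4(Z), Z)), Z)))
  [10] S(S(add(add(S(add(SZ, mul(Z, SSZ))), add(S^4(Z), Z)), Z)))
  [11] S(S(add(S(add(add(SZ, mul(Z, SSZ)), add(S^4(Z), Z))), Z)))
  [12] S(S(S(add(add(add(SZ, mul(Z, SSZ)), add(S^4(Z), Z)), Z))))
  [13] S(S(S(add(add(S(add(Z, mul(Z, SSZ))), add(S^4(Z), Z)), Z))))
  [14] S(S(S(add(S(add(add(Z, mul(Z, SSZ)), add(S^4(Z), Z))), Z))))
  [15] S(S(S(S(add(add(add(Z, mul(Z, SSZ)), add(S^4(Z), Z)), Z)))))
  [16] S(S(S(S(add(add(mul(Z, SSZ), add(S^4(Z), Z)), Z)))))
  [17] S(S(S(S(add(add(Z, add(S^4(Z), Z)), Z)))))
  [18] S(S(S(S(add(add(S^4(Z), Z), Z)))))
  [19] S(S(S(S(add(S(add(SSSZ, Z)), Z)))))
  [20] S(S(S(S(S(add(add(SSSZ, Z), Z))))))
  [21] S(S(S(S(S(add(S(add(SSZ, Z)), Z))))))
  [22] S(S(S(S(S(S(add(add(SSZ, Z), Z)))))))
  [23] S(S(S(S(S(S(add(S(add(SZ, Z)), Z)))))))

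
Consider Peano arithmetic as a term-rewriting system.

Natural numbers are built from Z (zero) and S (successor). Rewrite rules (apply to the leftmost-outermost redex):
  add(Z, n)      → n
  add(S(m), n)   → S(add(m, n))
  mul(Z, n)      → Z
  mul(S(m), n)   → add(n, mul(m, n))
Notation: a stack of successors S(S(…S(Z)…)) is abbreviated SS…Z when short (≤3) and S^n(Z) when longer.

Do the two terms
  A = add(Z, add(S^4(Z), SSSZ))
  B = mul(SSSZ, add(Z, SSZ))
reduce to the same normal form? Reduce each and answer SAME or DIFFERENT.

Answer: DIFFERENT — A ⇓ S^7(Z), B ⇓ S^6(Z)

Working:
Term A:
  start: add(Z, add(S^4(Z), SSSZ))
  →1  add(S^4(Z), SSSZ)
  →2  S(add(SSSZ, SSSZ))
  →3  S(S(add(SSZ, SSSZ)))
  →4  S(S(S(add(SZ, SSSZ))))
  →5  S(S(S(S(add(Z, SSSZ)))))
  →6  S^7(Z)

Term B:
  start: mul(SSSZ, add(Z, SSZ))
  →1  add(add(Z, SSZ), mul(SSZ, add(Z, SSZ)))
  →2  add(SSZ, mul(SSZ, add(Z, SSZ)))
  →3  S(add(SZ, mul(SSZ, add(Z, SSZ))))
  →4  S(S(add(Z, mul(SSZ, add(Z, SSZ)))))
  →5  S(S(mul(SSZ, add(Z, SSZ))))
  →6  S(S(add(add(Z, SSZ), mul(SZ, add(Z, SSZ)))))
  →7  S(S(add(SSZ, mul(SZ, add(Z, SSZ)))))
  →8  S(S(S(add(SZ, mul(SZ, add(Z, SSZ))))))
  →9  S(S(S(S(add(Z, mul(SZ, add(Z, SSZ)))))))
  →10  S(S(S(S(mul(SZ, add(Z, SSZ))))))
  →11  S(S(S(S(add(add(Z, SSZ), mul(Z, add(Z, SSZ)))))))
  →12  S(S(S(S(add(SSZ, mul(Z, add(Z, SSZ)))))))
  →13  S(S(S(S(S(add(SZ, mul(Z, add(Z, SSZ))))))))
  →14  S(S(S(S(S(S(add(Z, mul(Z, add(Z, SSZ)))))))))
  →15  S(S(S(S(S(S(mul(Z, add(Z, SSZ))))))))
  →16  S^6(Z)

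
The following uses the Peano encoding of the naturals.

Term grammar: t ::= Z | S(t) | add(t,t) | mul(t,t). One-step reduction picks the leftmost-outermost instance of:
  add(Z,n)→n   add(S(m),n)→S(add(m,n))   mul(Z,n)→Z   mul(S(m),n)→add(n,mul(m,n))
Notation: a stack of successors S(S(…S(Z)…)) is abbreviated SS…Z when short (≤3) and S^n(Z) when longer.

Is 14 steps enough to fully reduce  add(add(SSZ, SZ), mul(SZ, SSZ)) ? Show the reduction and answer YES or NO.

Answer: YES — reaches normal form S^5(Z) in 12 ≤ 14 steps

Reduction:
  start: add(add(SSZ, SZ), mul(SZ, SSZ))
  →1  add(S(add(SZ, SZ)), mul(SZ, SSZ))
  →2  S(add(add(SZ, SZ), mul(SZ, SSZ)))
  →3  S(add(S(add(Z, SZ)), mul(SZ, SSZ)))
  →4  S(S(add(add(Z, SZ), mul(SZ, SSZ))))
  →5  S(S(add(SZ, mul(SZ, SSZ))))
  →6  S(S(S(add(Z, mul(SZ, SSZ)))))
  →7  S(S(S(mul(SZ, SSZ))))
  →8  S(S(S(add(SSZ, mul(Z, SSZ)))))
  →9  S(S(S(S(add(SZ, mul(Z, SSZ))))))
  →10  S(S(S(S(S(add(Z, mul(Z, SSZ)))))))
  →11  S(S(S(S(S(mul(Z, SSZ))))))
  →12  S^5(Z)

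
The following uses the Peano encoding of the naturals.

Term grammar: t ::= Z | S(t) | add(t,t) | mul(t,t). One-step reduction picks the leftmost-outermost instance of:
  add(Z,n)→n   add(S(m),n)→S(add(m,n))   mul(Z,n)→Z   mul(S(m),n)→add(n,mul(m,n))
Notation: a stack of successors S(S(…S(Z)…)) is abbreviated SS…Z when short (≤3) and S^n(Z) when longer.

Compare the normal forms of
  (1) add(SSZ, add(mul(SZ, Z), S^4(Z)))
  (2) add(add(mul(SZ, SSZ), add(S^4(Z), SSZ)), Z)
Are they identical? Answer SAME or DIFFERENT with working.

Answer: DIFFERENT — A ⇓ S^6(Z), B ⇓ S^8(Z)

Reduction:
Term A:
  start: add(SSZ, add(mul(SZ, Z), S^4(Z)))
  [1] S(add(SZ, add(mul(SZ, Z), S^4(Z))))
  [2] S(S(add(Z, add(mul(SZ, Z), S^4(Z)))))
  [3] S(S(add(mul(SZ, Z), S^4(Z))))
  [4] S(S(add(add(Z, mul(Z, Z)), S^4(Z))))
  [5] S(S(add(mul(Z, Z), S^4(Z))))
  [6] S(S(add(Z, S^4(Z))))
  [7] S^6(Z)

Term B:
  start: add(add(mul(SZ, SSZ), add(S^4(Z), SSZ)), Z)
  [1] add(add(add(SSZ, mul(Z, SSZ)), add(S^4(Z), SSZ)), Z)
  [2] add(add(S(add(SZ, mul(Z, SSZ))), add(S^4(Z), SSZ)), Z)
  [3] add(S(add(add(SZ, mul(Z, SSZ)), add(S^4(Z), SSZ))), Z)
  [4] S(add(add(add(SZ, mul(Z, SSZ)), add(S^4(Z), SSZ)), Z))
  [5] S(add(add(S(add(Z, mul(Z, SSZ))), add(S^4(Z), SSZ)), Z))
  [6] S(add(S(add(add(Z, mul(Z, SSZ)), add(S^4(Z), SSZ))), Z))
  [7] S(S(add(add(add(Z, mul(Z, SSZ)), add(S^4(Z), SSZ)), Z)))
  [8] S(S(add(add(mul(Z, SSZ), add(S^4(Z), SSZ)), Z)))
  [9] S(S(add(add(Z, add(S^4(Z), SSZ)), Z)))
  [10] S(S(add(add(S^4(Z), SSZ), Z)))
  [11] S(S(add(S(add(SSSZ, SSZ)), Z)))
  [12] S(S(S(add(add(SSSZ, SSZ), Z))))
  [13] S(S(S(add(S(add(SSZ, SSZ)), Z))))
  [14] S(S(S(S(add(add(SSZ, SSZ), Z)))))
  [15] S(S(S(S(add(S(add(SZ, SSZ)), Z)))))
  [16] S(S(S(S(S(add(add(SZ, SSZ), Z))))))
  [17] S(S(S(S(S(add(S(add(Z, SSZ)), Z))))))
  [18] S(S(S(S(S(S(add(add(Z, SSZ), Z)))))))
  [19] S(S(S(S(S(S(add(SSZ, Z)))))))
  [20] S(S(S(S(S(S(S(add(SZ, Z))))))))
  [21] S(S(S(S(S(S(S(S(add(Z, Z)))))))))
  [22] S^8(Z)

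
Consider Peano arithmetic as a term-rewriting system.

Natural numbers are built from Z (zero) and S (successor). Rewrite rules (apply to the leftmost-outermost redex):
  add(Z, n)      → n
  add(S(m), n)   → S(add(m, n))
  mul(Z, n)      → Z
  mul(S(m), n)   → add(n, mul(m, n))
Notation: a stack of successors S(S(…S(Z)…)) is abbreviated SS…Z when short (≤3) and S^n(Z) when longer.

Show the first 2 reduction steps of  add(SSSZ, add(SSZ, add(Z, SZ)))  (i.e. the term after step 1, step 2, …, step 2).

Answer: after 2 steps: S(S(add(SZ, add(SSZ, add(Z, SZ)))))

Derivation:
  start: add(SSSZ, add(SSZ, add(Z, SZ)))
  step 1: S(add(SSZ, add(SSZ, add(Z, SZ))))
  step 2: S(S(add(SZ, add(SSZ, add(Z, SZ)))))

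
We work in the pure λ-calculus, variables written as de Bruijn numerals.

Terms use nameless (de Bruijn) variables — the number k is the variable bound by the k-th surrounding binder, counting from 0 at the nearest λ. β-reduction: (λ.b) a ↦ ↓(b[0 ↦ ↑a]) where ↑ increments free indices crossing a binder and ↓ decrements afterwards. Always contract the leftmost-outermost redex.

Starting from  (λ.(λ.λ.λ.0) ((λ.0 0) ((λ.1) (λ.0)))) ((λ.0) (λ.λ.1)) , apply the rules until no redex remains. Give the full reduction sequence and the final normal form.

  start: (λ.(λ.λ.λ.0) ((λ.0 0) ((λ.1) (λ.0)))) ((λ.0) (λ.λ.1))
  [1] (λ.λ.λ.0) ((λ.0 0) ((λ.(λ.0) (λ.λ.1)) (λ.0)))
  [2] λ.λ.0

Answer: normal form = λ.λ.0  (in 2 steps)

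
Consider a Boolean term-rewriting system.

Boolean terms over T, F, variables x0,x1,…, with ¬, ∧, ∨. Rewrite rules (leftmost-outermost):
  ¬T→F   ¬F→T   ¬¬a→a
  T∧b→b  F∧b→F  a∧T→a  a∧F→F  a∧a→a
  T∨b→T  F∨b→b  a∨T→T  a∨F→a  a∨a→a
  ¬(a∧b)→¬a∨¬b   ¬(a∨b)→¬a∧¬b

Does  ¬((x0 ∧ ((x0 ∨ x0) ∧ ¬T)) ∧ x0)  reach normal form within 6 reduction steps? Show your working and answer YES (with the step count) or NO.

  start: ¬((x0 ∧ ((x0 ∨ x0) ∧ ¬T)) ∧ x0)
  →1  ¬(x0 ∧ ((x0 ∨ x0) ∧ ¬T)) ∨ ¬x0
  →2  (¬x0 ∨ ¬((x0 ∨ x0) ∧ ¬T)) ∨ ¬x0
  →3  (¬x0 ∨ (¬(x0 ∨ x0) ∨ ¬¬T)) ∨ ¬x0
  →4  (¬x0 ∨ ((¬x0 ∧ ¬x0) ∨ ¬¬T)) ∨ ¬x0
  →5  (¬x0 ∨ (¬x0 ∨ ¬¬T)) ∨ ¬x0
  →6  (¬x0 ∨ (¬x0 ∨ T)) ∨ ¬x0

Answer: NO — after 6 steps the term is (¬x0 ∨ (¬x0 ∨ T)) ∨ ¬x0, not yet normal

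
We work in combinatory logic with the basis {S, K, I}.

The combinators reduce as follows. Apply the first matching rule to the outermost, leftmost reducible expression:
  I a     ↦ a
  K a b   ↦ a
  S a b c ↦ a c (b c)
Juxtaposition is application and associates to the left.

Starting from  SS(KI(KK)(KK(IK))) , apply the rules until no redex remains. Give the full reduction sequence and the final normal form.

  start: SS(KI(KK)(KK(IK)))
  →1  SS(I(KK(IK)))
  →2  SS(KK(IK))
  →3  SSK

Answer: normal form = SSK  (in 3 steps)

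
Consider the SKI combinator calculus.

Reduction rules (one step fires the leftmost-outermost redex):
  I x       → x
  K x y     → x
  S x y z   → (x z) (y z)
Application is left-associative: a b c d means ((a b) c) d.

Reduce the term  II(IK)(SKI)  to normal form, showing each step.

Answer: normal form = K(SKI)  (in 3 steps)

Derivation:
  start: II(IK)(SKI)
  step 1: I(IK)(SKI)
  step 2: IK(SKI)
  step 3: K(SKI)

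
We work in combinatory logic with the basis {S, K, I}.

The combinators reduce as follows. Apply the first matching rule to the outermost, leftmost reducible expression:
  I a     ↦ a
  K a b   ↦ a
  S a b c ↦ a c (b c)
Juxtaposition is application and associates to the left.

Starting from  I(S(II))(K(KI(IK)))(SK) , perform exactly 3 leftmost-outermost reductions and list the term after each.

Answer: after 3 steps: I(SK)(K(KI(IK))(SK))

Derivation:
  start: I(S(II))(K(KI(IK)))(SK)
  step 1: S(II)(K(KI(IK)))(SK)
  step 2: II(SK)(K(KI(IK))(SK))
  step 3: I(SK)(K(KI(IK))(SK))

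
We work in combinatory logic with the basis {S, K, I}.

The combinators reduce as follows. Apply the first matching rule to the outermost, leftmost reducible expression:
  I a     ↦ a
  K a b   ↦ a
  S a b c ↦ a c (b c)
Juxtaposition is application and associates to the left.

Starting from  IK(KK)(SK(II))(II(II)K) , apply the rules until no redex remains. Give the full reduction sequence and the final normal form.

  start: IK(KK)(SK(II))(II(II)K)
  →1  K(KK)(SK(II))(II(II)K)
  →2  KK(II(II)K)
  →3  K

Answer: normal form = K  (in 3 steps)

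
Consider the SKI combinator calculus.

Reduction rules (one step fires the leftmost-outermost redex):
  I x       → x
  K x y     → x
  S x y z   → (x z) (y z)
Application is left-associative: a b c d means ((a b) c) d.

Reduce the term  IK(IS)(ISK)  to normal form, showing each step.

  start: IK(IS)(ISK)
  →1  K(IS)(ISK)
  →2  IS
  →3  S

Answer: normal form = S  (in 3 steps)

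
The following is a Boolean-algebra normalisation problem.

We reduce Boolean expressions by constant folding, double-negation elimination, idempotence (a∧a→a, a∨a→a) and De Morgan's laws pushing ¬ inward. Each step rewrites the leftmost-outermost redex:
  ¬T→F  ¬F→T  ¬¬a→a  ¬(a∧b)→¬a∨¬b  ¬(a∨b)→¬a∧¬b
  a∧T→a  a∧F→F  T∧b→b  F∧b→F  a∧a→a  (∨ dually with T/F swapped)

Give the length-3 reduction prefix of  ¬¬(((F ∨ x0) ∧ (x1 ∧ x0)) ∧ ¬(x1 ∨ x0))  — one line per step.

  start: ¬¬(((F ∨ x0) ∧ (x1 ∧ x0)) ∧ ¬(x1 ∨ x0))
  step 1: ((F ∨ x0) ∧ (x1 ∧ x0)) ∧ ¬(x1 ∨ x0)
  step 2: (x0 ∧ (x1 ∧ x0)) ∧ ¬(x1 ∨ x0)
  step 3: (x0 ∧ (x1 ∧ x0)) ∧ (¬x1 ∧ ¬x0)

Answer: after 3 steps: (x0 ∧ (x1 ∧ x0)) ∧ (¬x1 ∧ ¬x0)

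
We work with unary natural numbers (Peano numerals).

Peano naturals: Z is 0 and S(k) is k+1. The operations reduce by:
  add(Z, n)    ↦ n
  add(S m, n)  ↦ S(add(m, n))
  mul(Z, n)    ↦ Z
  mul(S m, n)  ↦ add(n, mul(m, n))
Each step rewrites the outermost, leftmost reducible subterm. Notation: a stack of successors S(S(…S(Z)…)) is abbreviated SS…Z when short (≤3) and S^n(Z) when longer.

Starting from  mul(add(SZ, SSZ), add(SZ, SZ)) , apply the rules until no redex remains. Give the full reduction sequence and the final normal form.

Answer: normal form = S^6(Z)  (in 21 steps)

Derivation:
  start: mul(add(SZ, SSZ), add(SZ, SZ))
  →1  mul(S(add(Z, SSZ)), add(SZ, SZ))
  →2  add(add(SZ, SZ), mul(add(Z, SSZ), add(SZ, SZ)))
  →3  add(S(add(Z, SZ)), mul(add(Z, SSZ), add(SZ, SZ)))
  →4  S(add(add(Z, SZ), mul(add(Z, SSZ), add(SZ, SZ))))
  →5  S(add(SZ, mul(add(Z, SSZ), add(SZ, SZ))))
  →6  S(S(add(Z, mul(add(Z, SSZ), add(SZ, SZ)))))
  →7  S(S(mul(add(Z, SSZ), add(SZ, SZ))))
  →8  S(S(mul(SSZ, add(SZ, SZ))))
  →9  S(S(add(add(SZ, SZ), mul(SZ, add(SZ, SZ)))))
  →10  S(S(add(S(add(Z, SZ)), mul(SZ, add(SZ, SZ)))))
  →11  S(S(S(add(add(Z, SZ), mul(SZ, add(SZ, SZ))))))
  →12  S(S(S(add(SZ, mul(SZ, add(SZ, SZ))))))
  →13  S(S(S(S(add(Z, mul(SZ, add(SZ, SZ)))))))
  →14  S(S(S(S(mul(SZ, add(SZ, SZ))))))
  →15  S(S(S(S(add(add(SZ, SZ), mul(Z, add(SZ, SZ)))))))
  →16  S(S(S(S(add(S(add(Z, SZ)), mul(Z, add(SZ, SZ)))))))
  →17  S(S(S(S(S(add(add(Z, SZ), mul(Z, add(SZ, SZ))))))))
  →18  S(S(S(S(S(add(SZ, mul(Z, add(SZ, SZ))))))))
  →19  S(S(S(S(S(S(add(Z, mul(Z, add(SZ, SZ)))))))))
  →20  S(S(S(S(S(S(mul(Z, add(SZ, SZ))))))))
  →21  S^6(Z)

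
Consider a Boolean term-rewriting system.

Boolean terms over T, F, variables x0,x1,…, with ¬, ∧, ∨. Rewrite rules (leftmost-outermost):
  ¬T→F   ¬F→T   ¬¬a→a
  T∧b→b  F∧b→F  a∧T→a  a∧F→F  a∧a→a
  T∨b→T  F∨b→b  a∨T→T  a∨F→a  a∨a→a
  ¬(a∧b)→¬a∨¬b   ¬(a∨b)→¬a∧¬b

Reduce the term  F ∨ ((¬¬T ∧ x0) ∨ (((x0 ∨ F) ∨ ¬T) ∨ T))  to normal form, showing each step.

  start: F ∨ ((¬¬T ∧ x0) ∨ (((x0 ∨ F) ∨ ¬T) ∨ T))
  →1  (¬¬T ∧ x0) ∨ (((x0 ∨ F) ∨ ¬T) ∨ T)
  →2  (T ∧ x0) ∨ (((x0 ∨ F) ∨ ¬T) ∨ T)
  →3  x0 ∨ (((x0 ∨ F) ∨ ¬T) ∨ T)
  →4  x0 ∨ T
  →5  T

Answer: normal form = T  (in 5 steps)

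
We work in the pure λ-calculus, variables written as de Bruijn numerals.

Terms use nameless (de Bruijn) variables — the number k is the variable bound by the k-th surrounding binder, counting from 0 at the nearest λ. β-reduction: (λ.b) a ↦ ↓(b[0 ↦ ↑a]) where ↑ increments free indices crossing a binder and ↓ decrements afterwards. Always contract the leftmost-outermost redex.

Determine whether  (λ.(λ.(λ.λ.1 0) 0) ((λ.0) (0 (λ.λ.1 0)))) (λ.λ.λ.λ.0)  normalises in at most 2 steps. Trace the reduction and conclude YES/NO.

Answer: NO — after 2 steps the term is (λ.λ.1 0) ((λ.0) ((λ.λ.λ.λ.0) (λ.λ.1 0))), not yet normal

Reduction:
  start: (λ.(λ.(λ.λ.1 0) 0) ((λ.0) (0 (λ.λ.1 0)))) (λ.λ.λ.λ.0)
  [1] (λ.(λ.λ.1 0) 0) ((λ.0) ((λ.λ.λ.λ.0) (λ.λ.1 0)))
  [2] (λ.λ.1 0) ((λ.0) ((λ.λ.λ.λ.0) (λ.λ.1 0)))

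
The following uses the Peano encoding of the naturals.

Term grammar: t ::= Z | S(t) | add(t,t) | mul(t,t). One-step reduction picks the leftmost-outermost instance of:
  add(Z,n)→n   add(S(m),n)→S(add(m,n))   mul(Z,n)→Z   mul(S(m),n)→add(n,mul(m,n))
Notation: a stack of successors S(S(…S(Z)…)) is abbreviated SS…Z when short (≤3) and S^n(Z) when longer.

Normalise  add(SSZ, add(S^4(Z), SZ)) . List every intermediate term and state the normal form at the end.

  start: add(SSZ, add(S^4(Z), SZ))
  step 1: S(add(SZ, add(S^4(Z), SZ)))
  step 2: S(S(add(Z, add(S^4(Z), SZ))))
  step 3: S(S(add(S^4(Z), SZ)))
  step 4: S(S(S(add(SSSZ, SZ))))
  step 5: S(S(S(S(add(SSZ, SZ)))))
  step 6: S(S(S(S(S(add(SZ, SZ))))))
  step 7: S(S(S(S(S(S(add(Z, SZ)))))))
  step 8: S^7(Z)

Answer: normal form = S^7(Z)  (in 8 steps)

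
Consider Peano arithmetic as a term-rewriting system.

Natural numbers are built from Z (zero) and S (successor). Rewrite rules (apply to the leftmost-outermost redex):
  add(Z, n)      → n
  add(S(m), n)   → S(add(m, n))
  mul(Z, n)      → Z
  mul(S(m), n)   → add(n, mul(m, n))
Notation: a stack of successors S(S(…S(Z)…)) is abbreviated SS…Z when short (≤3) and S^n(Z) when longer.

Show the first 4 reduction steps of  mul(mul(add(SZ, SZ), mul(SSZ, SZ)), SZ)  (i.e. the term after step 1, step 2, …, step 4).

Answer: after 4 steps: mul(add(S(add(Z, mul(SZ, SZ))), mul(add(Z, SZ), mul(SSZ, SZ))), SZ)

Reduction:
  start: mul(mul(add(SZ, SZ), mul(SSZ, SZ)), SZ)
  [1] mul(mul(S(add(Z, SZ)), mul(SSZ, SZ)), SZ)
  [2] mul(add(mul(SSZ, SZ), mul(add(Z, SZ), mul(SSZ, SZ))), SZ)
  [3] mul(add(add(SZ, mul(SZ, SZ)), mul(add(Z, SZ), mul(SSZ, SZ))), SZ)
  [4] mul(add(S(add(Z, mul(SZ, SZ))), mul(add(Z, SZ), mul(SSZ, SZ))), SZ)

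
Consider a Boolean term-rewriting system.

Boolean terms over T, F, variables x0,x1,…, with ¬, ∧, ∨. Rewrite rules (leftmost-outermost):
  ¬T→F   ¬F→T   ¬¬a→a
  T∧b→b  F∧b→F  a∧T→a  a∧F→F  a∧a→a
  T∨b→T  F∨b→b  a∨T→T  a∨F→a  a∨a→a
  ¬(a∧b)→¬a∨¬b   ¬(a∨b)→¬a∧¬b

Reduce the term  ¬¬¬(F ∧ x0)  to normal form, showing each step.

  start: ¬¬¬(F ∧ x0)
  step 1: ¬(F ∧ x0)
  step 2: ¬F ∨ ¬x0
  step 3: T ∨ ¬x0
  step 4: T

Answer: normal form = T  (in 4 steps)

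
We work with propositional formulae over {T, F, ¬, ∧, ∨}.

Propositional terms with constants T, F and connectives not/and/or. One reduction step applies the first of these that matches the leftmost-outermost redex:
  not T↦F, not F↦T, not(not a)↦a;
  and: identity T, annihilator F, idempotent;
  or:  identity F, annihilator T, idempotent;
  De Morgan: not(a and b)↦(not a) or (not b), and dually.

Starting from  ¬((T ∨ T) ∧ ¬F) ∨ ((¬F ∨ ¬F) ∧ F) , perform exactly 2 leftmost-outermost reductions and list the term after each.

Answer: after 2 steps: ((¬T ∧ ¬T) ∨ ¬¬F) ∨ ((¬F ∨ ¬F) ∧ F)

Derivation:
  start: ¬((T ∨ T) ∧ ¬F) ∨ ((¬F ∨ ¬F) ∧ F)
  →1  (¬(T ∨ T) ∨ ¬¬F) ∨ ((¬F ∨ ¬F) ∧ F)
  →2  ((¬T ∧ ¬T) ∨ ¬¬F) ∨ ((¬F ∨ ¬F) ∧ F)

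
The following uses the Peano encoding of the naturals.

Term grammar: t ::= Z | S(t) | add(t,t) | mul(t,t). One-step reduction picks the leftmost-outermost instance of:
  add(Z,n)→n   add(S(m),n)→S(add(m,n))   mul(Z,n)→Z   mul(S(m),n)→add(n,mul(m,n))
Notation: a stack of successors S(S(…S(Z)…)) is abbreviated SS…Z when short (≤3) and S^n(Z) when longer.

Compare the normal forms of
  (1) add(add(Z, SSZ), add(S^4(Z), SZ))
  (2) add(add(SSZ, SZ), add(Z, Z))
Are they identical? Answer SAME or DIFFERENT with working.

Answer: DIFFERENT — A ⇓ S^7(Z), B ⇓ SSSZ

Working:
Term A:
  start: add(add(Z, SSZ), add(S^4(Z), SZ))
  →1  add(SSZ, add(S^4(Z), SZ))
  →2  S(add(SZ, add(S^4(Z), SZ)))
  →3  S(S(add(Z, add(S^4(Z), SZ))))
  →4  S(S(add(S^4(Z), SZ)))
  →5  S(S(S(add(SSSZ, SZ))))
  →6  S(S(S(S(add(SSZ, SZ)))))
  →7  S(S(S(S(S(add(SZ, SZ))))))
  →8  S(S(S(S(S(S(add(Z, SZ)))))))
  →9  S^7(Z)

Term B:
  start: add(add(SSZ, SZ), add(Z, Z))
  →1  add(S(add(SZ, SZ)), add(Z, Z))
  →2  S(add(add(SZ, SZ), add(Z, Z)))
  →3  S(add(S(add(Z, SZ)), add(Z, Z)))
  →4  S(S(add(add(Z, SZ), add(Z, Z))))
  →5  S(S(add(SZ, add(Z, Z))))
  →6  S(S(S(add(Z, add(Z, Z)))))
  →7  S(S(S(add(Z, Z))))
  →8  SSSZ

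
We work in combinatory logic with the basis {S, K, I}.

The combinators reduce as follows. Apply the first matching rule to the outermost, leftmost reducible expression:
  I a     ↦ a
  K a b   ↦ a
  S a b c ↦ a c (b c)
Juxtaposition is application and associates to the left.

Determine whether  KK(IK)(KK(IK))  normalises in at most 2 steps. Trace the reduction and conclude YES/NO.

  start: KK(IK)(KK(IK))
  [1] K(KK(IK))
  [2] KK

Answer: YES — reaches normal form KK in 2 ≤ 2 steps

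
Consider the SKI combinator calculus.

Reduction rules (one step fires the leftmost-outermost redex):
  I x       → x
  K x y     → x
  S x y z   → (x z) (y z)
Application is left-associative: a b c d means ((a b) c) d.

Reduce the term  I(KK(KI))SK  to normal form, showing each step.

Answer: normal form = S  (in 3 steps)

Reduction:
  start: I(KK(KI))SK
  step 1: KK(KI)SK
  step 2: KSK
  step 3: S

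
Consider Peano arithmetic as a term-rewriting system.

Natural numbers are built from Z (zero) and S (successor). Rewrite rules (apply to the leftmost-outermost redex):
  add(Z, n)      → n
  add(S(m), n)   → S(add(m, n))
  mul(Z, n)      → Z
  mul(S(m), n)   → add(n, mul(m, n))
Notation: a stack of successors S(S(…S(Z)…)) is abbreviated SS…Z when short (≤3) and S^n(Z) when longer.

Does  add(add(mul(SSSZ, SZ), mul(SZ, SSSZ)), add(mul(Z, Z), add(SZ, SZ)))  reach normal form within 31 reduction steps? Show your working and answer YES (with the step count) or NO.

Answer: YES — reaches normal form S^8(Z) in 31 ≤ 31 steps

Derivation:
  start: add(add(mul(SSSZ, SZ), mul(SZ, SSSZ)), add(mul(Z, Z), add(SZ, SZ)))
  step 1: add(add(add(SZ, mul(SSZ, SZ)), mul(SZ, SSSZ)), add(mul(Z, Z), add(SZ, SZ)))
  step 2: add(add(S(add(Z, mul(SSZ, SZ))), mul(SZ, SSSZ)), add(mul(Z, Z), add(SZ, SZ)))
  step 3: add(S(add(add(Z, mul(SSZ, SZ)), mul(SZ, SSSZ))), add(mul(Z, Z), add(SZ, SZ)))
  step 4: S(add(add(add(Z, mul(SSZ, SZ)), mul(SZ, SSSZ)), add(mul(Z, Z), add(SZ, SZ))))
  step 5: S(add(add(mul(SSZ, SZ), mul(SZ, SSSZ)), add(mul(Z, Z), add(SZ, SZ))))
  step 6: S(add(add(add(SZ, mul(SZ, SZ)), mul(SZ, SSSZ)), add(mul(Z, Z), add(SZ, SZ))))
  step 7: S(add(add(S(add(Z, mul(SZ, SZ))), mul(SZ, SSSZ)), add(mul(Z, Z), add(SZ, SZ))))
  step 8: S(add(S(add(add(Z, mul(SZ, SZ)), mul(SZ, SSSZ))), add(mul(Z, Z), add(SZ, SZ))))
  step 9: S(S(add(add(add(Z, mul(SZ, SZ)), mul(SZ, SSSZ)), add(mul(Z, Z), add(SZ, SZ)))))
  step 10: S(S(add(add(mul(SZ, SZ), mul(SZ, SSSZ)), add(mul(Z, Z), add(SZ, SZ)))))
  step 11: S(S(add(add(add(SZ, mul(Z, SZ)), mul(SZ, SSSZ)), add(mul(Z, Z), add(SZ, SZ)))))
  step 12: S(S(add(add(S(add(Z, mul(Z, SZ))), mul(SZ, SSSZ)), add(mul(Z, Z), add(SZ, SZ)))))
  step 13: S(S(add(S(add(add(Z, mul(Z, SZ)), mul(SZ, SSSZ))), add(mul(Z, Z), add(SZ, SZ)))))
  step 14: S(S(S(add(add(add(Z, mul(Z, SZ)), mul(SZ, SSSZ)), add(mul(Z, Z), add(SZ, SZ))))))
  step 15: S(S(S(add(add(mul(Z, SZ), mul(SZ, SSSZ)), add(mul(Z, Z), add(SZ, SZ))))))
  step 16: S(S(S(add(add(Z, mul(SZ, SSSZ)), add(mul(Z, Z), add(SZ, SZ))))))
  step 17: S(S(S(add(mul(SZ, SSSZ), add(mul(Z, Z), add(SZ, SZ))))))
  step 18: S(S(S(add(add(SSSZ, mul(Z, SSSZ)), add(mul(Z, Z), add(SZ, SZ))))))
  step 19: S(S(S(add(S(add(SSZ, mul(Z, SSSZ))), add(mul(Z, Z), add(SZ, SZ))))))
  step 20: S(S(S(S(add(add(SSZ, mul(Z, SSSZ)), add(mul(Z, Z), add(SZ, SZ)))))))
  step 21: S(S(S(S(add(S(add(SZ, mul(Z, SSSZ))), add(mul(Z, Z), add(SZ, SZ)))))))
  step 22: S(S(S(S(S(add(add(SZ, mul(Z, SSSZ)), add(mul(Z, Z), add(SZ, SZ))))))))
  step 23: S(S(S(S(S(add(S(add(Z, mul(Z, SSSZ))), add(mul(Z, Z), add(SZ, SZ))))))))
  step 24: S(S(S(S(S(S(add(add(Z, mul(Z, SSSZ)), add(mul(Z, Z), add(SZ, SZ)))))))))
  step 25: S(S(S(S(S(S(add(mul(Z, SSSZ), add(mul(Z, Z), add(SZ, SZ)))))))))
  step 26: S(S(S(S(S(S(add(Z, add(mul(Z, Z), add(SZ, SZ)))))))))
  step 27: S(S(S(S(S(S(add(mul(Z, Z), add(SZ, SZ))))))))
  step 28: S(S(S(S(S(S(add(Z, add(SZ, SZ))))))))
  step 29: S(S(S(S(S(S(add(SZ, SZ)))))))
  step 30: S(S(S(S(S(S(S(add(Z, SZ))))))))
  step 31: S^8(Z)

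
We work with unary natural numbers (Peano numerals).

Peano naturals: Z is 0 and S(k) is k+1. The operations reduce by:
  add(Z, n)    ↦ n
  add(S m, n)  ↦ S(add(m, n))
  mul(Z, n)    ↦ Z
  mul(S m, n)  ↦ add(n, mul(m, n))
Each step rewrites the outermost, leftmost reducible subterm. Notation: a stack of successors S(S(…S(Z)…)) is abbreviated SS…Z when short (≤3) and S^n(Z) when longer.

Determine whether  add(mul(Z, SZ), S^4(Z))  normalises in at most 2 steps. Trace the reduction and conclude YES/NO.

Answer: YES — reaches normal form S^4(Z) in 2 ≤ 2 steps

Working:
  start: add(mul(Z, SZ), S^4(Z))
  step 1: add(Z, S^4(Z))
  step 2: S^4(Z)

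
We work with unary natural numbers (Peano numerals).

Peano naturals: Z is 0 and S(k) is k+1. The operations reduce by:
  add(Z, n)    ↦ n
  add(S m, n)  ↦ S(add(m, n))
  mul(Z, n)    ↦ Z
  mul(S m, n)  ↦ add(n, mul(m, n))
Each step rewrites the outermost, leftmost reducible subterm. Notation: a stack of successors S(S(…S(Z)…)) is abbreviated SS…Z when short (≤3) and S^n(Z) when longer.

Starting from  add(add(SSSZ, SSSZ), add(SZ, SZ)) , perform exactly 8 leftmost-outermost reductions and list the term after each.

Answer: after 8 steps: S(S(S(S(add(SSZ, add(SZ, SZ))))))

Working:
  start: add(add(SSSZ, SSSZ), add(SZ, SZ))
  →1  add(S(add(SSZ, SSSZ)), add(SZ, SZ))
  →2  S(add(add(SSZ, SSSZ), add(SZ, SZ)))
  →3  S(add(S(add(SZ, SSSZ)), add(SZ, SZ)))
  →4  S(S(add(add(SZ, SSSZ), add(SZ, SZ))))
  →5  S(S(add(S(add(Z, SSSZ)), add(SZ, SZ))))
  →6  S(S(S(add(add(Z, SSSZ), add(SZ, SZ)))))
  →7  S(S(S(add(SSSZ, add(SZ, SZ)))))
  →8  S(S(S(S(add(SSZ, add(SZ, SZ))))))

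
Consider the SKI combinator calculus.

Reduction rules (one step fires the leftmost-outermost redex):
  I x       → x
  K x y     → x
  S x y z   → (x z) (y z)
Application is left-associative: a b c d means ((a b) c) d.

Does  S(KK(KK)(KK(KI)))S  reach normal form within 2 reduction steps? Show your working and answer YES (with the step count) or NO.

Answer: YES — reaches normal form S(KK)S in 2 ≤ 2 steps

Working:
  start: S(KK(KK)(KK(KI)))S
  step 1: S(K(KK(KI)))S
  step 2: S(KK)S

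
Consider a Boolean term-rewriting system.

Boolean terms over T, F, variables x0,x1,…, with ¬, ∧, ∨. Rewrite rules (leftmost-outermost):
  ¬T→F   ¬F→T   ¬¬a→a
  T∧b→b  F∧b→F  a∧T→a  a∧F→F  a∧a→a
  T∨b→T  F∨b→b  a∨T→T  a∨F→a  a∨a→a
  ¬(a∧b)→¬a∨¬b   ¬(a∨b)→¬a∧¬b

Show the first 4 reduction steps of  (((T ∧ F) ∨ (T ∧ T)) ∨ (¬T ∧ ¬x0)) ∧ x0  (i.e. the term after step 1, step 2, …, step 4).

  start: (((T ∧ F) ∨ (T ∧ T)) ∨ (¬T ∧ ¬x0)) ∧ x0
  step 1: ((F ∨ (T ∧ T)) ∨ (¬T ∧ ¬x0)) ∧ x0
  step 2: ((T ∧ T) ∨ (¬T ∧ ¬x0)) ∧ x0
  step 3: (T ∨ (¬T ∧ ¬x0)) ∧ x0
  step 4: T ∧ x0

Answer: after 4 steps: T ∧ x0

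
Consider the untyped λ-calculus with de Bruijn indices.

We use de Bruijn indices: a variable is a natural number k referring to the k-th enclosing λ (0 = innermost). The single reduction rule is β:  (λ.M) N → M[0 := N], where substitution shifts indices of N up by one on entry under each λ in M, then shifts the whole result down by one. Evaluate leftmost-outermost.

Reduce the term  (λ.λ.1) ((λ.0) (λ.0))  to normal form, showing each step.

Answer: normal form = λ.λ.0  (in 2 steps)

Working:
  start: (λ.λ.1) ((λ.0) (λ.0))
  [1] λ.(λ.0) (λ.0)
  [2] λ.λ.0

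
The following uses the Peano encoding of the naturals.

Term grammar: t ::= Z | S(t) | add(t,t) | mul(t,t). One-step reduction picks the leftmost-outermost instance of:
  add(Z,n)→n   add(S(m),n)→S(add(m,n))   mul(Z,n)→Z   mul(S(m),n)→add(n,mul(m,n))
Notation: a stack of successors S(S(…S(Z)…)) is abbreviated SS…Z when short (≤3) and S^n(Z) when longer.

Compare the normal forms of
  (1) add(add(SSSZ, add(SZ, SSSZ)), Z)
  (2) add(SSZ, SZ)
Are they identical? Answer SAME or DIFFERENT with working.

Term A:
  start: add(add(SSSZ, add(SZ, SSSZ)), Z)
  step 1: add(S(add(SSZ, add(SZ, SSSZ))), Z)
  step 2: S(add(add(SSZ, add(SZ, SSSZ)), Z))
  step 3: S(add(S(add(SZ, add(SZ, SSSZ))), Z))
  step 4: S(S(add(add(SZ, add(SZ, SSSZ)), Z)))
  step 5: S(S(add(S(add(Z, add(SZ, SSSZ))), Z)))
  step 6: S(S(S(add(add(Z, add(SZ, SSSZ)), Z))))
  step 7: S(S(S(add(add(SZ, SSSZ), Z))))
  step 8: S(S(S(add(S(add(Z, SSSZ)), Z))))
  step 9: S(S(S(S(add(add(Z, SSSZ), Z)))))
  step 10: S(S(S(S(add(SSSZ, Z)))))
  step 11: S(S(S(S(S(add(SSZ, Z))))))
  step 12: S(S(S(S(S(S(add(SZ, Z)))))))
  step 13: S(S(S(S(S(S(S(add(Z, Z))))))))
  step 14: S^7(Z)

Term B:
  start: add(SSZ, SZ)
  step 1: S(add(SZ, SZ))
  step 2: S(S(add(Z, SZ)))
  step 3: SSSZ

Answer: DIFFERENT — A ⇓ S^7(Z), B ⇓ SSSZ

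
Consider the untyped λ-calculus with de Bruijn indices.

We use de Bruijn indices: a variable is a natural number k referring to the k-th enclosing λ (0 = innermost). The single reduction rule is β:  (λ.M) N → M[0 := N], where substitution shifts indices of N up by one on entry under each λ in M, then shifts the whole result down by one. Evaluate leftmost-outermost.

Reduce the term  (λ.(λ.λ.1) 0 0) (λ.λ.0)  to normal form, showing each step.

  start: (λ.(λ.λ.1) 0 0) (λ.λ.0)
  →1  (λ.λ.1) (λ.λ.0) (λ.λ.0)
  →2  (λ.λ.λ.0) (λ.λ.0)
  →3  λ.λ.0

Answer: normal form = λ.λ.0  (in 3 steps)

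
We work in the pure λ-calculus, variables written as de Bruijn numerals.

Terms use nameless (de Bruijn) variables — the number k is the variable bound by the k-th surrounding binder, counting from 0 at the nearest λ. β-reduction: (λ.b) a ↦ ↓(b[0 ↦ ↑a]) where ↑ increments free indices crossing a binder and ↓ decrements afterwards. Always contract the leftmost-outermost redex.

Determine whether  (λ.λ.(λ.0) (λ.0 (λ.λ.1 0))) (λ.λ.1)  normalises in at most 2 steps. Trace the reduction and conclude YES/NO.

  start: (λ.λ.(λ.0) (λ.0 (λ.λ.1 0))) (λ.λ.1)
  step 1: λ.(λ.0) (λ.0 (λ.λ.1 0))
  step 2: λ.λ.0 (λ.λ.1 0)

Answer: YES — reaches normal form λ.λ.0 (λ.λ.1 0) in 2 ≤ 2 steps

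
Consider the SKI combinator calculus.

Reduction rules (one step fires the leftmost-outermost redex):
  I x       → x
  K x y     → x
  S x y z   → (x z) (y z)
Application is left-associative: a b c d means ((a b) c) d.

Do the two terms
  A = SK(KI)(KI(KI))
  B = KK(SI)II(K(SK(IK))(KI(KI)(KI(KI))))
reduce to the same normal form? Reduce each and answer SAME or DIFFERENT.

Term A:
  start: SK(KI)(KI(KI))
  →1  K(KI(KI))(KI(KI(KI)))
  →2  KI(KI)
  →3  I

Term B:
  start: KK(SI)II(K(SK(IK))(KI(KI)(KI(KI))))
  →1  KII(K(SK(IK))(KI(KI)(KI(KI))))
  →2  I(K(SK(IK))(KI(KI)(KI(KI))))
  →3  K(SK(IK))(KI(KI)(KI(KI)))
  →4  SK(IK)
  →5  SKK

Answer: DIFFERENT — A ⇓ I, B ⇓ SKK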